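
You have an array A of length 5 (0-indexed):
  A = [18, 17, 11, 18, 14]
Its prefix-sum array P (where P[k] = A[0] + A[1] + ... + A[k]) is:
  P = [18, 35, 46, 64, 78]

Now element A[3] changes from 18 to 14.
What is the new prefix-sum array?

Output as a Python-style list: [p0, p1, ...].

Answer: [18, 35, 46, 60, 74]

Derivation:
Change: A[3] 18 -> 14, delta = -4
P[k] for k < 3: unchanged (A[3] not included)
P[k] for k >= 3: shift by delta = -4
  P[0] = 18 + 0 = 18
  P[1] = 35 + 0 = 35
  P[2] = 46 + 0 = 46
  P[3] = 64 + -4 = 60
  P[4] = 78 + -4 = 74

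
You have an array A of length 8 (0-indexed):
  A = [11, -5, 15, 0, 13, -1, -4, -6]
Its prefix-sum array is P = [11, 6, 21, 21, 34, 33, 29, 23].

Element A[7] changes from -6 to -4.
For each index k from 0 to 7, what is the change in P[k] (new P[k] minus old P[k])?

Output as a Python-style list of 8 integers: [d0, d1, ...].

Answer: [0, 0, 0, 0, 0, 0, 0, 2]

Derivation:
Element change: A[7] -6 -> -4, delta = 2
For k < 7: P[k] unchanged, delta_P[k] = 0
For k >= 7: P[k] shifts by exactly 2
Delta array: [0, 0, 0, 0, 0, 0, 0, 2]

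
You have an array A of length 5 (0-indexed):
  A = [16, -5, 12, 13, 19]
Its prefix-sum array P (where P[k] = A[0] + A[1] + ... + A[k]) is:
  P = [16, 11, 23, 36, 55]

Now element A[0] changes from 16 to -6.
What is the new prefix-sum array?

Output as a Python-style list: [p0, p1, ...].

Answer: [-6, -11, 1, 14, 33]

Derivation:
Change: A[0] 16 -> -6, delta = -22
P[k] for k < 0: unchanged (A[0] not included)
P[k] for k >= 0: shift by delta = -22
  P[0] = 16 + -22 = -6
  P[1] = 11 + -22 = -11
  P[2] = 23 + -22 = 1
  P[3] = 36 + -22 = 14
  P[4] = 55 + -22 = 33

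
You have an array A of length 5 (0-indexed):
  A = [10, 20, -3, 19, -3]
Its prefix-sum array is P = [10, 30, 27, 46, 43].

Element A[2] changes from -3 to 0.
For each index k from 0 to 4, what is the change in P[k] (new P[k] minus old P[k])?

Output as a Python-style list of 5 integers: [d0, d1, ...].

Answer: [0, 0, 3, 3, 3]

Derivation:
Element change: A[2] -3 -> 0, delta = 3
For k < 2: P[k] unchanged, delta_P[k] = 0
For k >= 2: P[k] shifts by exactly 3
Delta array: [0, 0, 3, 3, 3]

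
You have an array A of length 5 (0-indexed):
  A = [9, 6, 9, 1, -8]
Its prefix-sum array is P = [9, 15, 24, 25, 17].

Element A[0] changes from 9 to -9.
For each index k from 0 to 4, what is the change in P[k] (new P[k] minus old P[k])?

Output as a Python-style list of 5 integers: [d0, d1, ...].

Element change: A[0] 9 -> -9, delta = -18
For k < 0: P[k] unchanged, delta_P[k] = 0
For k >= 0: P[k] shifts by exactly -18
Delta array: [-18, -18, -18, -18, -18]

Answer: [-18, -18, -18, -18, -18]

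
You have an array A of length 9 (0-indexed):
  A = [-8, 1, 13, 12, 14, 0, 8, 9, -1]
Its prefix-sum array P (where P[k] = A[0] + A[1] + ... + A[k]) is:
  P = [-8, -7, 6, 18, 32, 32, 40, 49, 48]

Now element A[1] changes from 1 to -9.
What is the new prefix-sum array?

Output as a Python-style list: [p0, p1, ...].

Answer: [-8, -17, -4, 8, 22, 22, 30, 39, 38]

Derivation:
Change: A[1] 1 -> -9, delta = -10
P[k] for k < 1: unchanged (A[1] not included)
P[k] for k >= 1: shift by delta = -10
  P[0] = -8 + 0 = -8
  P[1] = -7 + -10 = -17
  P[2] = 6 + -10 = -4
  P[3] = 18 + -10 = 8
  P[4] = 32 + -10 = 22
  P[5] = 32 + -10 = 22
  P[6] = 40 + -10 = 30
  P[7] = 49 + -10 = 39
  P[8] = 48 + -10 = 38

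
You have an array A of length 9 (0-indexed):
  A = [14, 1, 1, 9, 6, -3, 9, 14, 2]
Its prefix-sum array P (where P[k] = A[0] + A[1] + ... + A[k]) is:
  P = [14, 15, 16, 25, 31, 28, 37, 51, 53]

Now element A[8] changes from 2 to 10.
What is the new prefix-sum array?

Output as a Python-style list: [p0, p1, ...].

Change: A[8] 2 -> 10, delta = 8
P[k] for k < 8: unchanged (A[8] not included)
P[k] for k >= 8: shift by delta = 8
  P[0] = 14 + 0 = 14
  P[1] = 15 + 0 = 15
  P[2] = 16 + 0 = 16
  P[3] = 25 + 0 = 25
  P[4] = 31 + 0 = 31
  P[5] = 28 + 0 = 28
  P[6] = 37 + 0 = 37
  P[7] = 51 + 0 = 51
  P[8] = 53 + 8 = 61

Answer: [14, 15, 16, 25, 31, 28, 37, 51, 61]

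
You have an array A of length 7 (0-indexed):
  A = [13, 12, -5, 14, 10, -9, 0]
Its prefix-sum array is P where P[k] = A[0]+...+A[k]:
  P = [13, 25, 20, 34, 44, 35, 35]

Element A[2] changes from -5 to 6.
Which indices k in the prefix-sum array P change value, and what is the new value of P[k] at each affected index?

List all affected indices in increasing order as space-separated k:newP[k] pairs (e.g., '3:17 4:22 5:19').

P[k] = A[0] + ... + A[k]
P[k] includes A[2] iff k >= 2
Affected indices: 2, 3, ..., 6; delta = 11
  P[2]: 20 + 11 = 31
  P[3]: 34 + 11 = 45
  P[4]: 44 + 11 = 55
  P[5]: 35 + 11 = 46
  P[6]: 35 + 11 = 46

Answer: 2:31 3:45 4:55 5:46 6:46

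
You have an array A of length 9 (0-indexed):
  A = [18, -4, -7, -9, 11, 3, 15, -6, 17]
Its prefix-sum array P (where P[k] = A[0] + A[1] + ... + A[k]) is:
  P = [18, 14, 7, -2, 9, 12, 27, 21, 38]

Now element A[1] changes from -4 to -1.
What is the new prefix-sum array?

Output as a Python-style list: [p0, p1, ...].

Answer: [18, 17, 10, 1, 12, 15, 30, 24, 41]

Derivation:
Change: A[1] -4 -> -1, delta = 3
P[k] for k < 1: unchanged (A[1] not included)
P[k] for k >= 1: shift by delta = 3
  P[0] = 18 + 0 = 18
  P[1] = 14 + 3 = 17
  P[2] = 7 + 3 = 10
  P[3] = -2 + 3 = 1
  P[4] = 9 + 3 = 12
  P[5] = 12 + 3 = 15
  P[6] = 27 + 3 = 30
  P[7] = 21 + 3 = 24
  P[8] = 38 + 3 = 41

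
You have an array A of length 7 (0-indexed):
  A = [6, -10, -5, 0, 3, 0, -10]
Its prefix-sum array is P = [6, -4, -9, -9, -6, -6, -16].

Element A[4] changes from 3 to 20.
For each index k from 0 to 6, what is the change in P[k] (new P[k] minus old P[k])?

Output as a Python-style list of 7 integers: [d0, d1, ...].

Answer: [0, 0, 0, 0, 17, 17, 17]

Derivation:
Element change: A[4] 3 -> 20, delta = 17
For k < 4: P[k] unchanged, delta_P[k] = 0
For k >= 4: P[k] shifts by exactly 17
Delta array: [0, 0, 0, 0, 17, 17, 17]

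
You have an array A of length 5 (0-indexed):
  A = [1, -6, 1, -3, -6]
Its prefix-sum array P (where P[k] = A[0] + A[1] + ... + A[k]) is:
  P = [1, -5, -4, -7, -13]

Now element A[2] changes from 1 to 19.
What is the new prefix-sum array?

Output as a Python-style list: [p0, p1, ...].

Change: A[2] 1 -> 19, delta = 18
P[k] for k < 2: unchanged (A[2] not included)
P[k] for k >= 2: shift by delta = 18
  P[0] = 1 + 0 = 1
  P[1] = -5 + 0 = -5
  P[2] = -4 + 18 = 14
  P[3] = -7 + 18 = 11
  P[4] = -13 + 18 = 5

Answer: [1, -5, 14, 11, 5]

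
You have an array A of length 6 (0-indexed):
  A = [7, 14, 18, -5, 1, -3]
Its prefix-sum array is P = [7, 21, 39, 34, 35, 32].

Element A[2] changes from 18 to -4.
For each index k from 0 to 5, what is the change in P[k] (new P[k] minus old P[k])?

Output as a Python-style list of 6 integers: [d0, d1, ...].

Element change: A[2] 18 -> -4, delta = -22
For k < 2: P[k] unchanged, delta_P[k] = 0
For k >= 2: P[k] shifts by exactly -22
Delta array: [0, 0, -22, -22, -22, -22]

Answer: [0, 0, -22, -22, -22, -22]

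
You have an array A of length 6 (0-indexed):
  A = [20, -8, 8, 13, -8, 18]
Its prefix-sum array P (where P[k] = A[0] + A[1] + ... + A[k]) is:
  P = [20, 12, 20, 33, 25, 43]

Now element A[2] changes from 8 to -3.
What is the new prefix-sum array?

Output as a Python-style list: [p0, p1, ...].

Answer: [20, 12, 9, 22, 14, 32]

Derivation:
Change: A[2] 8 -> -3, delta = -11
P[k] for k < 2: unchanged (A[2] not included)
P[k] for k >= 2: shift by delta = -11
  P[0] = 20 + 0 = 20
  P[1] = 12 + 0 = 12
  P[2] = 20 + -11 = 9
  P[3] = 33 + -11 = 22
  P[4] = 25 + -11 = 14
  P[5] = 43 + -11 = 32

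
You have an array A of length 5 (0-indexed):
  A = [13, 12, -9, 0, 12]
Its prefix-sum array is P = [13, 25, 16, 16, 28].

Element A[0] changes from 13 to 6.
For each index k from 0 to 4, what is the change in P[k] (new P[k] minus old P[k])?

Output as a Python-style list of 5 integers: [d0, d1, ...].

Answer: [-7, -7, -7, -7, -7]

Derivation:
Element change: A[0] 13 -> 6, delta = -7
For k < 0: P[k] unchanged, delta_P[k] = 0
For k >= 0: P[k] shifts by exactly -7
Delta array: [-7, -7, -7, -7, -7]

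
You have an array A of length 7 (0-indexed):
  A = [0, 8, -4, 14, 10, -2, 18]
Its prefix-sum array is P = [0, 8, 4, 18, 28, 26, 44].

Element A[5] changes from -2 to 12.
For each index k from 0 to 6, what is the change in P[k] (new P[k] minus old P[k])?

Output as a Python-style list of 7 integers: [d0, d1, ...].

Answer: [0, 0, 0, 0, 0, 14, 14]

Derivation:
Element change: A[5] -2 -> 12, delta = 14
For k < 5: P[k] unchanged, delta_P[k] = 0
For k >= 5: P[k] shifts by exactly 14
Delta array: [0, 0, 0, 0, 0, 14, 14]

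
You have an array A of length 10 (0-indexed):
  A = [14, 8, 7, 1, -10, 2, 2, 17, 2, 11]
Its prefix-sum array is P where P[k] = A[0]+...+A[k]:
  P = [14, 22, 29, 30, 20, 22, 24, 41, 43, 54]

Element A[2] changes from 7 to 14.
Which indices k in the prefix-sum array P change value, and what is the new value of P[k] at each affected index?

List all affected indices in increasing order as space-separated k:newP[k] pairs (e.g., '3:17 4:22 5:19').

P[k] = A[0] + ... + A[k]
P[k] includes A[2] iff k >= 2
Affected indices: 2, 3, ..., 9; delta = 7
  P[2]: 29 + 7 = 36
  P[3]: 30 + 7 = 37
  P[4]: 20 + 7 = 27
  P[5]: 22 + 7 = 29
  P[6]: 24 + 7 = 31
  P[7]: 41 + 7 = 48
  P[8]: 43 + 7 = 50
  P[9]: 54 + 7 = 61

Answer: 2:36 3:37 4:27 5:29 6:31 7:48 8:50 9:61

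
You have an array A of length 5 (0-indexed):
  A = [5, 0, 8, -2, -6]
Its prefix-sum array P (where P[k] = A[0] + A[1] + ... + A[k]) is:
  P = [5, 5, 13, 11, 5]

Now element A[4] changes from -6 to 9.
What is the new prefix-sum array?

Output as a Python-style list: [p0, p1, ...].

Change: A[4] -6 -> 9, delta = 15
P[k] for k < 4: unchanged (A[4] not included)
P[k] for k >= 4: shift by delta = 15
  P[0] = 5 + 0 = 5
  P[1] = 5 + 0 = 5
  P[2] = 13 + 0 = 13
  P[3] = 11 + 0 = 11
  P[4] = 5 + 15 = 20

Answer: [5, 5, 13, 11, 20]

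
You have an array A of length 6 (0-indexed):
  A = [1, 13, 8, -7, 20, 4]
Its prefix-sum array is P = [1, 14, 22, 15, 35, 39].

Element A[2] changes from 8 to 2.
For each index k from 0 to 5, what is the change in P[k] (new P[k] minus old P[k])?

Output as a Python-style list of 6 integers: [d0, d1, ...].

Answer: [0, 0, -6, -6, -6, -6]

Derivation:
Element change: A[2] 8 -> 2, delta = -6
For k < 2: P[k] unchanged, delta_P[k] = 0
For k >= 2: P[k] shifts by exactly -6
Delta array: [0, 0, -6, -6, -6, -6]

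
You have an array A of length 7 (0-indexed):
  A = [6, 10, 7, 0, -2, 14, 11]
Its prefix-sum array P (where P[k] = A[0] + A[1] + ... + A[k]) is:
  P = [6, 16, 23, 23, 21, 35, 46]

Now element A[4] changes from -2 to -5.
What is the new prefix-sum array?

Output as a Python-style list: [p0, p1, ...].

Answer: [6, 16, 23, 23, 18, 32, 43]

Derivation:
Change: A[4] -2 -> -5, delta = -3
P[k] for k < 4: unchanged (A[4] not included)
P[k] for k >= 4: shift by delta = -3
  P[0] = 6 + 0 = 6
  P[1] = 16 + 0 = 16
  P[2] = 23 + 0 = 23
  P[3] = 23 + 0 = 23
  P[4] = 21 + -3 = 18
  P[5] = 35 + -3 = 32
  P[6] = 46 + -3 = 43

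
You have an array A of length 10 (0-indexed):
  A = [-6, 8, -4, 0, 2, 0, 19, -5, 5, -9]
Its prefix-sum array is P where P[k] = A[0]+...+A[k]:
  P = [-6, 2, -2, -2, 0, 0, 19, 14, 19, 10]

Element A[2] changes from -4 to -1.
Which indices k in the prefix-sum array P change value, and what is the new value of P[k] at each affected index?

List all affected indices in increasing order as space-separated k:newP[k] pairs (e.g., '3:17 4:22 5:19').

P[k] = A[0] + ... + A[k]
P[k] includes A[2] iff k >= 2
Affected indices: 2, 3, ..., 9; delta = 3
  P[2]: -2 + 3 = 1
  P[3]: -2 + 3 = 1
  P[4]: 0 + 3 = 3
  P[5]: 0 + 3 = 3
  P[6]: 19 + 3 = 22
  P[7]: 14 + 3 = 17
  P[8]: 19 + 3 = 22
  P[9]: 10 + 3 = 13

Answer: 2:1 3:1 4:3 5:3 6:22 7:17 8:22 9:13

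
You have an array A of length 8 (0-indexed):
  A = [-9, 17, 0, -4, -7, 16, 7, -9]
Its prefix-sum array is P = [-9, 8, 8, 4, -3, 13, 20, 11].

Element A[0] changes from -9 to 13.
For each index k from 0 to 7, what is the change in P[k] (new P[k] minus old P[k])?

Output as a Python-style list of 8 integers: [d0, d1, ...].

Answer: [22, 22, 22, 22, 22, 22, 22, 22]

Derivation:
Element change: A[0] -9 -> 13, delta = 22
For k < 0: P[k] unchanged, delta_P[k] = 0
For k >= 0: P[k] shifts by exactly 22
Delta array: [22, 22, 22, 22, 22, 22, 22, 22]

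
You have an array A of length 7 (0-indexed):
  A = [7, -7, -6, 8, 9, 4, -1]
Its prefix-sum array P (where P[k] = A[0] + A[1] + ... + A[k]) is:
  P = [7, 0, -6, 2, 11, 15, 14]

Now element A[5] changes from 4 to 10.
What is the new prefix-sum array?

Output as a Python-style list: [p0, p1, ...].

Answer: [7, 0, -6, 2, 11, 21, 20]

Derivation:
Change: A[5] 4 -> 10, delta = 6
P[k] for k < 5: unchanged (A[5] not included)
P[k] for k >= 5: shift by delta = 6
  P[0] = 7 + 0 = 7
  P[1] = 0 + 0 = 0
  P[2] = -6 + 0 = -6
  P[3] = 2 + 0 = 2
  P[4] = 11 + 0 = 11
  P[5] = 15 + 6 = 21
  P[6] = 14 + 6 = 20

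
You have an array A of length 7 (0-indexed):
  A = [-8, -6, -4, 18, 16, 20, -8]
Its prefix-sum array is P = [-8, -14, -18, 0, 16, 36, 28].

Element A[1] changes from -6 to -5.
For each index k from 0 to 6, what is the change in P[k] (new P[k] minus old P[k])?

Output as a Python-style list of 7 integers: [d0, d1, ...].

Element change: A[1] -6 -> -5, delta = 1
For k < 1: P[k] unchanged, delta_P[k] = 0
For k >= 1: P[k] shifts by exactly 1
Delta array: [0, 1, 1, 1, 1, 1, 1]

Answer: [0, 1, 1, 1, 1, 1, 1]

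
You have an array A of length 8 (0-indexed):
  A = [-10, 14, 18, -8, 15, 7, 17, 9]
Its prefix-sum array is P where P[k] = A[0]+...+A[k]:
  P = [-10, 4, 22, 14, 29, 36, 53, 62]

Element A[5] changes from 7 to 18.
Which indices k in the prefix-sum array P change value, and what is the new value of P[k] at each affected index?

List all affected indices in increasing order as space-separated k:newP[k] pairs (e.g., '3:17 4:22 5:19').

Answer: 5:47 6:64 7:73

Derivation:
P[k] = A[0] + ... + A[k]
P[k] includes A[5] iff k >= 5
Affected indices: 5, 6, ..., 7; delta = 11
  P[5]: 36 + 11 = 47
  P[6]: 53 + 11 = 64
  P[7]: 62 + 11 = 73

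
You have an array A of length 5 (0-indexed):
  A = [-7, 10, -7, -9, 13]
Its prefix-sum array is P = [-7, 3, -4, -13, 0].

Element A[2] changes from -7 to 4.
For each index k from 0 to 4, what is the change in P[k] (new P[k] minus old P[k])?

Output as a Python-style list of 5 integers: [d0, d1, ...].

Answer: [0, 0, 11, 11, 11]

Derivation:
Element change: A[2] -7 -> 4, delta = 11
For k < 2: P[k] unchanged, delta_P[k] = 0
For k >= 2: P[k] shifts by exactly 11
Delta array: [0, 0, 11, 11, 11]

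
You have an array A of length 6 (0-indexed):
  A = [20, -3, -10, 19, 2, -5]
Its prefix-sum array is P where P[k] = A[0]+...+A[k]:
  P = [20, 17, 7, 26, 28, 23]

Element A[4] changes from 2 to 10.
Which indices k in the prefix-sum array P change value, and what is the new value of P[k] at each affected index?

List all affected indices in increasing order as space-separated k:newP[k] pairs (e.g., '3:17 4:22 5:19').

P[k] = A[0] + ... + A[k]
P[k] includes A[4] iff k >= 4
Affected indices: 4, 5, ..., 5; delta = 8
  P[4]: 28 + 8 = 36
  P[5]: 23 + 8 = 31

Answer: 4:36 5:31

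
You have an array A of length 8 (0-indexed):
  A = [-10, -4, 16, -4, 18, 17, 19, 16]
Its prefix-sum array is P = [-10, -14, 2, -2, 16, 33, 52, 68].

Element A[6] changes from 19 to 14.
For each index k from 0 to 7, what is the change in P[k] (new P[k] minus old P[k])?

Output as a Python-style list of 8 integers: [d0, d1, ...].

Element change: A[6] 19 -> 14, delta = -5
For k < 6: P[k] unchanged, delta_P[k] = 0
For k >= 6: P[k] shifts by exactly -5
Delta array: [0, 0, 0, 0, 0, 0, -5, -5]

Answer: [0, 0, 0, 0, 0, 0, -5, -5]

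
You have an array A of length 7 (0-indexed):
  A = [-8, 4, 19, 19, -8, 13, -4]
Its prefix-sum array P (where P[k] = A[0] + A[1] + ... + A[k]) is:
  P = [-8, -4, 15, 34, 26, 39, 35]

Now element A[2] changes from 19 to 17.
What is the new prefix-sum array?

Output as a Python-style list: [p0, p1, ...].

Change: A[2] 19 -> 17, delta = -2
P[k] for k < 2: unchanged (A[2] not included)
P[k] for k >= 2: shift by delta = -2
  P[0] = -8 + 0 = -8
  P[1] = -4 + 0 = -4
  P[2] = 15 + -2 = 13
  P[3] = 34 + -2 = 32
  P[4] = 26 + -2 = 24
  P[5] = 39 + -2 = 37
  P[6] = 35 + -2 = 33

Answer: [-8, -4, 13, 32, 24, 37, 33]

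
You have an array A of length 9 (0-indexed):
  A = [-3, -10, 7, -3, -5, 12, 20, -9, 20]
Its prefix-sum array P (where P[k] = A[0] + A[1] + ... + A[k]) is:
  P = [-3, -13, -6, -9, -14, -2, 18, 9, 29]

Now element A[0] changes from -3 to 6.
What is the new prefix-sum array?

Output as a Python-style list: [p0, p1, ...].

Answer: [6, -4, 3, 0, -5, 7, 27, 18, 38]

Derivation:
Change: A[0] -3 -> 6, delta = 9
P[k] for k < 0: unchanged (A[0] not included)
P[k] for k >= 0: shift by delta = 9
  P[0] = -3 + 9 = 6
  P[1] = -13 + 9 = -4
  P[2] = -6 + 9 = 3
  P[3] = -9 + 9 = 0
  P[4] = -14 + 9 = -5
  P[5] = -2 + 9 = 7
  P[6] = 18 + 9 = 27
  P[7] = 9 + 9 = 18
  P[8] = 29 + 9 = 38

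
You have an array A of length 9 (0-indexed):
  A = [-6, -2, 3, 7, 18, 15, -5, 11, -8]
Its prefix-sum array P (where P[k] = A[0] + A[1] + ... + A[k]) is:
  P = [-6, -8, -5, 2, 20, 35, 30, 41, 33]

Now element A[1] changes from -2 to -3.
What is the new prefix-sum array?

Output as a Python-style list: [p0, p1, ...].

Change: A[1] -2 -> -3, delta = -1
P[k] for k < 1: unchanged (A[1] not included)
P[k] for k >= 1: shift by delta = -1
  P[0] = -6 + 0 = -6
  P[1] = -8 + -1 = -9
  P[2] = -5 + -1 = -6
  P[3] = 2 + -1 = 1
  P[4] = 20 + -1 = 19
  P[5] = 35 + -1 = 34
  P[6] = 30 + -1 = 29
  P[7] = 41 + -1 = 40
  P[8] = 33 + -1 = 32

Answer: [-6, -9, -6, 1, 19, 34, 29, 40, 32]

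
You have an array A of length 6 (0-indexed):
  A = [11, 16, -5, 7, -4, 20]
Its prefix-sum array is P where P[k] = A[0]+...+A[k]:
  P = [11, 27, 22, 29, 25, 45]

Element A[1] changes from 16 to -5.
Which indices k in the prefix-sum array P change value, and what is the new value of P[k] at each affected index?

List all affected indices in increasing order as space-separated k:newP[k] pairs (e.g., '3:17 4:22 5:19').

Answer: 1:6 2:1 3:8 4:4 5:24

Derivation:
P[k] = A[0] + ... + A[k]
P[k] includes A[1] iff k >= 1
Affected indices: 1, 2, ..., 5; delta = -21
  P[1]: 27 + -21 = 6
  P[2]: 22 + -21 = 1
  P[3]: 29 + -21 = 8
  P[4]: 25 + -21 = 4
  P[5]: 45 + -21 = 24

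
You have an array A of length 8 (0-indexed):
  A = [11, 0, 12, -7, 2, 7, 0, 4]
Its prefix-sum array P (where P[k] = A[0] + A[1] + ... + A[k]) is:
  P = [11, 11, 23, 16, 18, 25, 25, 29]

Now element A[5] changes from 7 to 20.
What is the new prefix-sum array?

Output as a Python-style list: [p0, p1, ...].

Change: A[5] 7 -> 20, delta = 13
P[k] for k < 5: unchanged (A[5] not included)
P[k] for k >= 5: shift by delta = 13
  P[0] = 11 + 0 = 11
  P[1] = 11 + 0 = 11
  P[2] = 23 + 0 = 23
  P[3] = 16 + 0 = 16
  P[4] = 18 + 0 = 18
  P[5] = 25 + 13 = 38
  P[6] = 25 + 13 = 38
  P[7] = 29 + 13 = 42

Answer: [11, 11, 23, 16, 18, 38, 38, 42]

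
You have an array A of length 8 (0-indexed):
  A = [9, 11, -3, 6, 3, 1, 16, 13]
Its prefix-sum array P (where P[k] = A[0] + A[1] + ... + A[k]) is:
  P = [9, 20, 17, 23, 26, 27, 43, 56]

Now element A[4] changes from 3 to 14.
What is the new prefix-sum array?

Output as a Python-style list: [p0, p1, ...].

Change: A[4] 3 -> 14, delta = 11
P[k] for k < 4: unchanged (A[4] not included)
P[k] for k >= 4: shift by delta = 11
  P[0] = 9 + 0 = 9
  P[1] = 20 + 0 = 20
  P[2] = 17 + 0 = 17
  P[3] = 23 + 0 = 23
  P[4] = 26 + 11 = 37
  P[5] = 27 + 11 = 38
  P[6] = 43 + 11 = 54
  P[7] = 56 + 11 = 67

Answer: [9, 20, 17, 23, 37, 38, 54, 67]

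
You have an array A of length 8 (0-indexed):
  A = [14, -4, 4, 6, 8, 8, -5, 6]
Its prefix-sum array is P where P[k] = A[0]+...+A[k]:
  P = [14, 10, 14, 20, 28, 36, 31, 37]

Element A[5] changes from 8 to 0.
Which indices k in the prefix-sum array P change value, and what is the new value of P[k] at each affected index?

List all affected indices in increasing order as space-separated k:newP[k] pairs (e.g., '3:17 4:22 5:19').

Answer: 5:28 6:23 7:29

Derivation:
P[k] = A[0] + ... + A[k]
P[k] includes A[5] iff k >= 5
Affected indices: 5, 6, ..., 7; delta = -8
  P[5]: 36 + -8 = 28
  P[6]: 31 + -8 = 23
  P[7]: 37 + -8 = 29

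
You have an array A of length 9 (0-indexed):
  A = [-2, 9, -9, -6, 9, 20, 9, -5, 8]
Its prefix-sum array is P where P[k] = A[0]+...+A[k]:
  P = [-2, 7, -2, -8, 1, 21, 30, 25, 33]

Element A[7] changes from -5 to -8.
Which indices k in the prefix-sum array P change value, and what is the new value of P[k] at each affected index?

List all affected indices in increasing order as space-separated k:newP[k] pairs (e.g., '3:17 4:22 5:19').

P[k] = A[0] + ... + A[k]
P[k] includes A[7] iff k >= 7
Affected indices: 7, 8, ..., 8; delta = -3
  P[7]: 25 + -3 = 22
  P[8]: 33 + -3 = 30

Answer: 7:22 8:30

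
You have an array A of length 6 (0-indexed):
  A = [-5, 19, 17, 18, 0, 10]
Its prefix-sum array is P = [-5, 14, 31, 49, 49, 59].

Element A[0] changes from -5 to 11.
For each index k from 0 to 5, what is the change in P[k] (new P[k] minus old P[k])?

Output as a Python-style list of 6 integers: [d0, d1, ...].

Answer: [16, 16, 16, 16, 16, 16]

Derivation:
Element change: A[0] -5 -> 11, delta = 16
For k < 0: P[k] unchanged, delta_P[k] = 0
For k >= 0: P[k] shifts by exactly 16
Delta array: [16, 16, 16, 16, 16, 16]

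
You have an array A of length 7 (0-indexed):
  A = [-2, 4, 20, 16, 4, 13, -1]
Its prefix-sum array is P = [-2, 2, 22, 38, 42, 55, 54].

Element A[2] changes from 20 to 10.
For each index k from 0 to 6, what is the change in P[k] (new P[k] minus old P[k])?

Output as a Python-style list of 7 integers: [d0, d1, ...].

Element change: A[2] 20 -> 10, delta = -10
For k < 2: P[k] unchanged, delta_P[k] = 0
For k >= 2: P[k] shifts by exactly -10
Delta array: [0, 0, -10, -10, -10, -10, -10]

Answer: [0, 0, -10, -10, -10, -10, -10]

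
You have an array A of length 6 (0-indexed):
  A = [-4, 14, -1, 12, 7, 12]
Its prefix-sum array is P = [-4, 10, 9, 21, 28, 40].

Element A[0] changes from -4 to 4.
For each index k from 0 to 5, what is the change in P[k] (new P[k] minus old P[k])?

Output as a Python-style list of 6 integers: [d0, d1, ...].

Answer: [8, 8, 8, 8, 8, 8]

Derivation:
Element change: A[0] -4 -> 4, delta = 8
For k < 0: P[k] unchanged, delta_P[k] = 0
For k >= 0: P[k] shifts by exactly 8
Delta array: [8, 8, 8, 8, 8, 8]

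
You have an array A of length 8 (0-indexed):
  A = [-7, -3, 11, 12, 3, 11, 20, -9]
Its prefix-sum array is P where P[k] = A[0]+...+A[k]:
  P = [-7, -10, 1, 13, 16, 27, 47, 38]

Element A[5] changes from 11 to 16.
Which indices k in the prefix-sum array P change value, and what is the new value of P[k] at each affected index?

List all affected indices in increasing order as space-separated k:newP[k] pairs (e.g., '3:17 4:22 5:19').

Answer: 5:32 6:52 7:43

Derivation:
P[k] = A[0] + ... + A[k]
P[k] includes A[5] iff k >= 5
Affected indices: 5, 6, ..., 7; delta = 5
  P[5]: 27 + 5 = 32
  P[6]: 47 + 5 = 52
  P[7]: 38 + 5 = 43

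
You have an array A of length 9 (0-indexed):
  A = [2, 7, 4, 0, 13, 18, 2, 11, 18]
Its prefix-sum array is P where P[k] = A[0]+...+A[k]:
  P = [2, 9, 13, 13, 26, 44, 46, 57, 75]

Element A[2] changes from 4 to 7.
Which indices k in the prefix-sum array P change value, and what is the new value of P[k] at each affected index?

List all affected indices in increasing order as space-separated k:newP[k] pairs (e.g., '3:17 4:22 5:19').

Answer: 2:16 3:16 4:29 5:47 6:49 7:60 8:78

Derivation:
P[k] = A[0] + ... + A[k]
P[k] includes A[2] iff k >= 2
Affected indices: 2, 3, ..., 8; delta = 3
  P[2]: 13 + 3 = 16
  P[3]: 13 + 3 = 16
  P[4]: 26 + 3 = 29
  P[5]: 44 + 3 = 47
  P[6]: 46 + 3 = 49
  P[7]: 57 + 3 = 60
  P[8]: 75 + 3 = 78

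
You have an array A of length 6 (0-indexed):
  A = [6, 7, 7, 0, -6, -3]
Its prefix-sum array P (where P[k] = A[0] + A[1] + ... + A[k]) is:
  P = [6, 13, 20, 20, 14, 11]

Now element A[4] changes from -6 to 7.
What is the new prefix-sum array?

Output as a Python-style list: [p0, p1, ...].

Answer: [6, 13, 20, 20, 27, 24]

Derivation:
Change: A[4] -6 -> 7, delta = 13
P[k] for k < 4: unchanged (A[4] not included)
P[k] for k >= 4: shift by delta = 13
  P[0] = 6 + 0 = 6
  P[1] = 13 + 0 = 13
  P[2] = 20 + 0 = 20
  P[3] = 20 + 0 = 20
  P[4] = 14 + 13 = 27
  P[5] = 11 + 13 = 24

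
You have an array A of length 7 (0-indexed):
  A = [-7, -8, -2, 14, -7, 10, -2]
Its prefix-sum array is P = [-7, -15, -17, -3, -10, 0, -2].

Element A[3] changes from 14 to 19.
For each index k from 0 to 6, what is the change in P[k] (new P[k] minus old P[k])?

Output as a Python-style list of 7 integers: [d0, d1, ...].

Answer: [0, 0, 0, 5, 5, 5, 5]

Derivation:
Element change: A[3] 14 -> 19, delta = 5
For k < 3: P[k] unchanged, delta_P[k] = 0
For k >= 3: P[k] shifts by exactly 5
Delta array: [0, 0, 0, 5, 5, 5, 5]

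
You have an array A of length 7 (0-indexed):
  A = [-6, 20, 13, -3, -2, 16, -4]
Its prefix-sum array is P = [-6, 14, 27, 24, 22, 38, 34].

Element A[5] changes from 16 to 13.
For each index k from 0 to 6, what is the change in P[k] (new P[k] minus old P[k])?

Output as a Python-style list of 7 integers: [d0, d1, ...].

Element change: A[5] 16 -> 13, delta = -3
For k < 5: P[k] unchanged, delta_P[k] = 0
For k >= 5: P[k] shifts by exactly -3
Delta array: [0, 0, 0, 0, 0, -3, -3]

Answer: [0, 0, 0, 0, 0, -3, -3]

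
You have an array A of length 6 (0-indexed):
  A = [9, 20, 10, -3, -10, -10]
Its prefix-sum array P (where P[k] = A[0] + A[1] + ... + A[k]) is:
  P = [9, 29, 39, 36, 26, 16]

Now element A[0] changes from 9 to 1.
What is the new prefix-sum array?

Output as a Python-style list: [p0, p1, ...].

Answer: [1, 21, 31, 28, 18, 8]

Derivation:
Change: A[0] 9 -> 1, delta = -8
P[k] for k < 0: unchanged (A[0] not included)
P[k] for k >= 0: shift by delta = -8
  P[0] = 9 + -8 = 1
  P[1] = 29 + -8 = 21
  P[2] = 39 + -8 = 31
  P[3] = 36 + -8 = 28
  P[4] = 26 + -8 = 18
  P[5] = 16 + -8 = 8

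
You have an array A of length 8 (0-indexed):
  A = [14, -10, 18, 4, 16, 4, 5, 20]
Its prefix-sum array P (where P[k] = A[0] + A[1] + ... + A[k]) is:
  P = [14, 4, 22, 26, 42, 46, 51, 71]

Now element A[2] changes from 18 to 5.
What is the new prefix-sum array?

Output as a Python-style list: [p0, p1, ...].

Answer: [14, 4, 9, 13, 29, 33, 38, 58]

Derivation:
Change: A[2] 18 -> 5, delta = -13
P[k] for k < 2: unchanged (A[2] not included)
P[k] for k >= 2: shift by delta = -13
  P[0] = 14 + 0 = 14
  P[1] = 4 + 0 = 4
  P[2] = 22 + -13 = 9
  P[3] = 26 + -13 = 13
  P[4] = 42 + -13 = 29
  P[5] = 46 + -13 = 33
  P[6] = 51 + -13 = 38
  P[7] = 71 + -13 = 58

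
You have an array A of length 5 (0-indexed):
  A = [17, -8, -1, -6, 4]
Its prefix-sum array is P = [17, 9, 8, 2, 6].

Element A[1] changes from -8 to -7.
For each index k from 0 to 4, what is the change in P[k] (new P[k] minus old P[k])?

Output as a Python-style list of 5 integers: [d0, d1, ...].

Answer: [0, 1, 1, 1, 1]

Derivation:
Element change: A[1] -8 -> -7, delta = 1
For k < 1: P[k] unchanged, delta_P[k] = 0
For k >= 1: P[k] shifts by exactly 1
Delta array: [0, 1, 1, 1, 1]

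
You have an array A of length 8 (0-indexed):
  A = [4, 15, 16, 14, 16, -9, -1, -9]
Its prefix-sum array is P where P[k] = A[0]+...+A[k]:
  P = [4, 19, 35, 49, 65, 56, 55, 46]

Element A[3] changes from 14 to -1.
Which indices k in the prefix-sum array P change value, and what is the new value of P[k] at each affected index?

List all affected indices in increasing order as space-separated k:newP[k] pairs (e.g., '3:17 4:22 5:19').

Answer: 3:34 4:50 5:41 6:40 7:31

Derivation:
P[k] = A[0] + ... + A[k]
P[k] includes A[3] iff k >= 3
Affected indices: 3, 4, ..., 7; delta = -15
  P[3]: 49 + -15 = 34
  P[4]: 65 + -15 = 50
  P[5]: 56 + -15 = 41
  P[6]: 55 + -15 = 40
  P[7]: 46 + -15 = 31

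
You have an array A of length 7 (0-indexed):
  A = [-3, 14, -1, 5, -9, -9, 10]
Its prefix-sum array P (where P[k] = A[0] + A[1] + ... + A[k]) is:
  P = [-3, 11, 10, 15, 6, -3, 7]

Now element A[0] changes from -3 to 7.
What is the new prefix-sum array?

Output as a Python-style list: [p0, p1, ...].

Change: A[0] -3 -> 7, delta = 10
P[k] for k < 0: unchanged (A[0] not included)
P[k] for k >= 0: shift by delta = 10
  P[0] = -3 + 10 = 7
  P[1] = 11 + 10 = 21
  P[2] = 10 + 10 = 20
  P[3] = 15 + 10 = 25
  P[4] = 6 + 10 = 16
  P[5] = -3 + 10 = 7
  P[6] = 7 + 10 = 17

Answer: [7, 21, 20, 25, 16, 7, 17]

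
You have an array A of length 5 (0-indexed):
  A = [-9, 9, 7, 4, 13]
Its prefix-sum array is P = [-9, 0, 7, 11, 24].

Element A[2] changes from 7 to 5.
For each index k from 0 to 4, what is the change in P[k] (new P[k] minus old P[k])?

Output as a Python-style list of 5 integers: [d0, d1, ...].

Answer: [0, 0, -2, -2, -2]

Derivation:
Element change: A[2] 7 -> 5, delta = -2
For k < 2: P[k] unchanged, delta_P[k] = 0
For k >= 2: P[k] shifts by exactly -2
Delta array: [0, 0, -2, -2, -2]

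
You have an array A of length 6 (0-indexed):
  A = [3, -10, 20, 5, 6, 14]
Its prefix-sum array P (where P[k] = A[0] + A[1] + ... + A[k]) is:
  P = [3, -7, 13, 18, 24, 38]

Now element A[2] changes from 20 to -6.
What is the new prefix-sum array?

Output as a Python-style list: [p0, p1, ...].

Change: A[2] 20 -> -6, delta = -26
P[k] for k < 2: unchanged (A[2] not included)
P[k] for k >= 2: shift by delta = -26
  P[0] = 3 + 0 = 3
  P[1] = -7 + 0 = -7
  P[2] = 13 + -26 = -13
  P[3] = 18 + -26 = -8
  P[4] = 24 + -26 = -2
  P[5] = 38 + -26 = 12

Answer: [3, -7, -13, -8, -2, 12]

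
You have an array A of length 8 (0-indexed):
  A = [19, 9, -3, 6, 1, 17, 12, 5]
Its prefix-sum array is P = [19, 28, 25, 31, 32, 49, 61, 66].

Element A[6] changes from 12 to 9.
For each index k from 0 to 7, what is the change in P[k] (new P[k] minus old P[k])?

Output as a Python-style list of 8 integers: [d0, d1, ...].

Element change: A[6] 12 -> 9, delta = -3
For k < 6: P[k] unchanged, delta_P[k] = 0
For k >= 6: P[k] shifts by exactly -3
Delta array: [0, 0, 0, 0, 0, 0, -3, -3]

Answer: [0, 0, 0, 0, 0, 0, -3, -3]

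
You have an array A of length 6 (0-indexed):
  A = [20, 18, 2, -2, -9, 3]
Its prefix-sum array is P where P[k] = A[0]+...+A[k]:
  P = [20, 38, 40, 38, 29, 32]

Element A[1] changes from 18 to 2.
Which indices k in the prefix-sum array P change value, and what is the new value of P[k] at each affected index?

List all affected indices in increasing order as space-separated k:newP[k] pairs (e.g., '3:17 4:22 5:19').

Answer: 1:22 2:24 3:22 4:13 5:16

Derivation:
P[k] = A[0] + ... + A[k]
P[k] includes A[1] iff k >= 1
Affected indices: 1, 2, ..., 5; delta = -16
  P[1]: 38 + -16 = 22
  P[2]: 40 + -16 = 24
  P[3]: 38 + -16 = 22
  P[4]: 29 + -16 = 13
  P[5]: 32 + -16 = 16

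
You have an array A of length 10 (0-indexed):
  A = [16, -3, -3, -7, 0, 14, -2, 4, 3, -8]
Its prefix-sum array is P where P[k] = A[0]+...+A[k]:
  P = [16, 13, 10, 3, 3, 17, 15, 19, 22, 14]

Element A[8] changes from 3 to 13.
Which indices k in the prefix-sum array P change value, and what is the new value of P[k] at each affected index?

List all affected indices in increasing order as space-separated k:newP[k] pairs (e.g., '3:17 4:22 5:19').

Answer: 8:32 9:24

Derivation:
P[k] = A[0] + ... + A[k]
P[k] includes A[8] iff k >= 8
Affected indices: 8, 9, ..., 9; delta = 10
  P[8]: 22 + 10 = 32
  P[9]: 14 + 10 = 24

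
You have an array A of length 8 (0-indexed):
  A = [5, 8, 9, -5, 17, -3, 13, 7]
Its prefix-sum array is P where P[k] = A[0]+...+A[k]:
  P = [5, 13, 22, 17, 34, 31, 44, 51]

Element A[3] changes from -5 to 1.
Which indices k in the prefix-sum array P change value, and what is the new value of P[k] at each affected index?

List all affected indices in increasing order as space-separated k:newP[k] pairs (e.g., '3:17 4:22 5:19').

P[k] = A[0] + ... + A[k]
P[k] includes A[3] iff k >= 3
Affected indices: 3, 4, ..., 7; delta = 6
  P[3]: 17 + 6 = 23
  P[4]: 34 + 6 = 40
  P[5]: 31 + 6 = 37
  P[6]: 44 + 6 = 50
  P[7]: 51 + 6 = 57

Answer: 3:23 4:40 5:37 6:50 7:57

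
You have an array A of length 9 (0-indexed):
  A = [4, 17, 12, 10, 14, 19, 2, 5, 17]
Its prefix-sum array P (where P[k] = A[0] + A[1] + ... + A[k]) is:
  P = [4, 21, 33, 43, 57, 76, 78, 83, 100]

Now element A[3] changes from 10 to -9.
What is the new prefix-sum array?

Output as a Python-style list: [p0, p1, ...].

Change: A[3] 10 -> -9, delta = -19
P[k] for k < 3: unchanged (A[3] not included)
P[k] for k >= 3: shift by delta = -19
  P[0] = 4 + 0 = 4
  P[1] = 21 + 0 = 21
  P[2] = 33 + 0 = 33
  P[3] = 43 + -19 = 24
  P[4] = 57 + -19 = 38
  P[5] = 76 + -19 = 57
  P[6] = 78 + -19 = 59
  P[7] = 83 + -19 = 64
  P[8] = 100 + -19 = 81

Answer: [4, 21, 33, 24, 38, 57, 59, 64, 81]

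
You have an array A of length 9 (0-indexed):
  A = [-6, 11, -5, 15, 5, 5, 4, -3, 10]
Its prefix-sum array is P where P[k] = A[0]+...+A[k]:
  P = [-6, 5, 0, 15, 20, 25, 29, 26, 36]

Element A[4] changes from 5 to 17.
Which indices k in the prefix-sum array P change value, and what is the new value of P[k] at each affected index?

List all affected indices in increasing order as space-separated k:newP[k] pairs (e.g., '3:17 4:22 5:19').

Answer: 4:32 5:37 6:41 7:38 8:48

Derivation:
P[k] = A[0] + ... + A[k]
P[k] includes A[4] iff k >= 4
Affected indices: 4, 5, ..., 8; delta = 12
  P[4]: 20 + 12 = 32
  P[5]: 25 + 12 = 37
  P[6]: 29 + 12 = 41
  P[7]: 26 + 12 = 38
  P[8]: 36 + 12 = 48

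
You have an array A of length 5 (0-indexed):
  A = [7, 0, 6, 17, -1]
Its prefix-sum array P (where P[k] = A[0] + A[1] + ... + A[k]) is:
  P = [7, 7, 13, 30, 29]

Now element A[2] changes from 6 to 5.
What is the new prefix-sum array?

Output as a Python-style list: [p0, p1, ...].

Answer: [7, 7, 12, 29, 28]

Derivation:
Change: A[2] 6 -> 5, delta = -1
P[k] for k < 2: unchanged (A[2] not included)
P[k] for k >= 2: shift by delta = -1
  P[0] = 7 + 0 = 7
  P[1] = 7 + 0 = 7
  P[2] = 13 + -1 = 12
  P[3] = 30 + -1 = 29
  P[4] = 29 + -1 = 28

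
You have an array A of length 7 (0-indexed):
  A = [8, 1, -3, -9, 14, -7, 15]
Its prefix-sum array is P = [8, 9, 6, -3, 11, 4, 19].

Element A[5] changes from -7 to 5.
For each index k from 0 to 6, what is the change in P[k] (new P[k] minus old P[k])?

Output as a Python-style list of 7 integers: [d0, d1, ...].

Element change: A[5] -7 -> 5, delta = 12
For k < 5: P[k] unchanged, delta_P[k] = 0
For k >= 5: P[k] shifts by exactly 12
Delta array: [0, 0, 0, 0, 0, 12, 12]

Answer: [0, 0, 0, 0, 0, 12, 12]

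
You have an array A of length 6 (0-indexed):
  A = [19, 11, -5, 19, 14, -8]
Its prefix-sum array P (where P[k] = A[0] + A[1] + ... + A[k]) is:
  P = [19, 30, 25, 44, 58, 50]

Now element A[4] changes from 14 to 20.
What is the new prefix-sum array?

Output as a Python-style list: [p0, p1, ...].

Answer: [19, 30, 25, 44, 64, 56]

Derivation:
Change: A[4] 14 -> 20, delta = 6
P[k] for k < 4: unchanged (A[4] not included)
P[k] for k >= 4: shift by delta = 6
  P[0] = 19 + 0 = 19
  P[1] = 30 + 0 = 30
  P[2] = 25 + 0 = 25
  P[3] = 44 + 0 = 44
  P[4] = 58 + 6 = 64
  P[5] = 50 + 6 = 56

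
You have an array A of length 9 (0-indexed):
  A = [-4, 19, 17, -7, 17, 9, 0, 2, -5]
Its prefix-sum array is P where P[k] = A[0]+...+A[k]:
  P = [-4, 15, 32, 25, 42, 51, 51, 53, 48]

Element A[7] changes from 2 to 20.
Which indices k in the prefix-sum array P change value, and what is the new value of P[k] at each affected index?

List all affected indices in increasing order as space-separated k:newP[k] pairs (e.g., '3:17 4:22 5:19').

Answer: 7:71 8:66

Derivation:
P[k] = A[0] + ... + A[k]
P[k] includes A[7] iff k >= 7
Affected indices: 7, 8, ..., 8; delta = 18
  P[7]: 53 + 18 = 71
  P[8]: 48 + 18 = 66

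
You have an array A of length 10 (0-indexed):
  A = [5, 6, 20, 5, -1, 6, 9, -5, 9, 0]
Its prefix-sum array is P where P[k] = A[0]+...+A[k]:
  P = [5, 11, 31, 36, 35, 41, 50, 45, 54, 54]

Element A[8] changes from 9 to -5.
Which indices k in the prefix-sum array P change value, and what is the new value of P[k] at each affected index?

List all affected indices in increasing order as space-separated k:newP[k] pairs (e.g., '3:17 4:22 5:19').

Answer: 8:40 9:40

Derivation:
P[k] = A[0] + ... + A[k]
P[k] includes A[8] iff k >= 8
Affected indices: 8, 9, ..., 9; delta = -14
  P[8]: 54 + -14 = 40
  P[9]: 54 + -14 = 40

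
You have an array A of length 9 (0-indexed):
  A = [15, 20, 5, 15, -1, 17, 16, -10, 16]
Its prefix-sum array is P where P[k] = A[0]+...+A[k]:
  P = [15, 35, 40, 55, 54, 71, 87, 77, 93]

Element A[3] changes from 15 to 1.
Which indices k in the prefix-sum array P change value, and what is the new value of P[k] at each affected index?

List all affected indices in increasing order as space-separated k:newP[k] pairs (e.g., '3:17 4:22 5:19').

P[k] = A[0] + ... + A[k]
P[k] includes A[3] iff k >= 3
Affected indices: 3, 4, ..., 8; delta = -14
  P[3]: 55 + -14 = 41
  P[4]: 54 + -14 = 40
  P[5]: 71 + -14 = 57
  P[6]: 87 + -14 = 73
  P[7]: 77 + -14 = 63
  P[8]: 93 + -14 = 79

Answer: 3:41 4:40 5:57 6:73 7:63 8:79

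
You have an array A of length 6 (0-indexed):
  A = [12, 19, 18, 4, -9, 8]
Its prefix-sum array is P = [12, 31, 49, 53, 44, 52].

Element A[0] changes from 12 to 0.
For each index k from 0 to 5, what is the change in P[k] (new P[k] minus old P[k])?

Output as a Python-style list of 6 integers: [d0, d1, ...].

Element change: A[0] 12 -> 0, delta = -12
For k < 0: P[k] unchanged, delta_P[k] = 0
For k >= 0: P[k] shifts by exactly -12
Delta array: [-12, -12, -12, -12, -12, -12]

Answer: [-12, -12, -12, -12, -12, -12]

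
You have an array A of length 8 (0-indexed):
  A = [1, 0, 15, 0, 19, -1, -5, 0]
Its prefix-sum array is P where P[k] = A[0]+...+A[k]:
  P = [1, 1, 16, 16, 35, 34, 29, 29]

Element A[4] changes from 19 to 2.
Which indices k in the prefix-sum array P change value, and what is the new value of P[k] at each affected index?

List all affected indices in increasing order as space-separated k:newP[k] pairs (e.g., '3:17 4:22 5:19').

Answer: 4:18 5:17 6:12 7:12

Derivation:
P[k] = A[0] + ... + A[k]
P[k] includes A[4] iff k >= 4
Affected indices: 4, 5, ..., 7; delta = -17
  P[4]: 35 + -17 = 18
  P[5]: 34 + -17 = 17
  P[6]: 29 + -17 = 12
  P[7]: 29 + -17 = 12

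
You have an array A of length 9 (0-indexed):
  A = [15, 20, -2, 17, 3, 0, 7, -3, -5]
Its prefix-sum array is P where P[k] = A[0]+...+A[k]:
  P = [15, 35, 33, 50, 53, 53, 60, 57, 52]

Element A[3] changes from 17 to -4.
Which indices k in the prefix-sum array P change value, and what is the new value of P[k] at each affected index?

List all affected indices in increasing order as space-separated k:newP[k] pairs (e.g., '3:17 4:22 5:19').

P[k] = A[0] + ... + A[k]
P[k] includes A[3] iff k >= 3
Affected indices: 3, 4, ..., 8; delta = -21
  P[3]: 50 + -21 = 29
  P[4]: 53 + -21 = 32
  P[5]: 53 + -21 = 32
  P[6]: 60 + -21 = 39
  P[7]: 57 + -21 = 36
  P[8]: 52 + -21 = 31

Answer: 3:29 4:32 5:32 6:39 7:36 8:31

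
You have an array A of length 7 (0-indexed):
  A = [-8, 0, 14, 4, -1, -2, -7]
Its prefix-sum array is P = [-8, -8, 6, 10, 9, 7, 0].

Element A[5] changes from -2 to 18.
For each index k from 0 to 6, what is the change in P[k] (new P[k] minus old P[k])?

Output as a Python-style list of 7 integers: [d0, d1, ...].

Element change: A[5] -2 -> 18, delta = 20
For k < 5: P[k] unchanged, delta_P[k] = 0
For k >= 5: P[k] shifts by exactly 20
Delta array: [0, 0, 0, 0, 0, 20, 20]

Answer: [0, 0, 0, 0, 0, 20, 20]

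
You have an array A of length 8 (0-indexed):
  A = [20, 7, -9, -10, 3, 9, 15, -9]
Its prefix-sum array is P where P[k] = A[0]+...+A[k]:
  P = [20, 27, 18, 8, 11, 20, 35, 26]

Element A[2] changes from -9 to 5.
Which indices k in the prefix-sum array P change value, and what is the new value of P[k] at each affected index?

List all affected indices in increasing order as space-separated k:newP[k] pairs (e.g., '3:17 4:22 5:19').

Answer: 2:32 3:22 4:25 5:34 6:49 7:40

Derivation:
P[k] = A[0] + ... + A[k]
P[k] includes A[2] iff k >= 2
Affected indices: 2, 3, ..., 7; delta = 14
  P[2]: 18 + 14 = 32
  P[3]: 8 + 14 = 22
  P[4]: 11 + 14 = 25
  P[5]: 20 + 14 = 34
  P[6]: 35 + 14 = 49
  P[7]: 26 + 14 = 40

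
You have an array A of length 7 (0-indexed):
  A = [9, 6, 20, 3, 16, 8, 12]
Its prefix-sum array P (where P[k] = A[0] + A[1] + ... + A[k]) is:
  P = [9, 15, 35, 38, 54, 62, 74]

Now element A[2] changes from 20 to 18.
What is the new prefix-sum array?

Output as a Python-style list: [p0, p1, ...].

Change: A[2] 20 -> 18, delta = -2
P[k] for k < 2: unchanged (A[2] not included)
P[k] for k >= 2: shift by delta = -2
  P[0] = 9 + 0 = 9
  P[1] = 15 + 0 = 15
  P[2] = 35 + -2 = 33
  P[3] = 38 + -2 = 36
  P[4] = 54 + -2 = 52
  P[5] = 62 + -2 = 60
  P[6] = 74 + -2 = 72

Answer: [9, 15, 33, 36, 52, 60, 72]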